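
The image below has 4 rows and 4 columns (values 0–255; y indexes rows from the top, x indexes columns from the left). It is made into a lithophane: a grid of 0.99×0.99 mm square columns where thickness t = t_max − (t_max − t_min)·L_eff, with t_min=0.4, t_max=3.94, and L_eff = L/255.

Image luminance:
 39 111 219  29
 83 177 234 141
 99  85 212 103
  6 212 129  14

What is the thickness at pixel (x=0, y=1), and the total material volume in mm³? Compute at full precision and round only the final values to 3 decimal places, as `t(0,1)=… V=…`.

span = t_max - t_min = 3.94 - 0.4 = 3.540
L(0,1) = 83, L_eff = 83/255 = 0.325490
t(0,1) = 3.94 - 3.540·0.325490 = 2.788
Σt over all 4·4 pixels = 156233/4250 ≈ 36.7607059
V = pitch²·Σt = 0.99²·156233/4250 = 36.029

t(0,1)=2.788 V=36.029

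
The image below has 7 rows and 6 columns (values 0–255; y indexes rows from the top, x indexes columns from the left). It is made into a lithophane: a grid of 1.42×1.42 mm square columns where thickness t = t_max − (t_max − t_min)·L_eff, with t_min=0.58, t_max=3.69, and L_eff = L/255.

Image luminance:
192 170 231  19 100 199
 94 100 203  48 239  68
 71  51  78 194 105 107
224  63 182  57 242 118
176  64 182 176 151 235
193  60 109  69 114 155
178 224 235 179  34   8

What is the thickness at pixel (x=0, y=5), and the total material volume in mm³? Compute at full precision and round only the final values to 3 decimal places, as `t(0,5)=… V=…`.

span = t_max - t_min = 3.69 - 0.58 = 3.110
L(0,5) = 193, L_eff = 193/255 = 0.756863
t(0,5) = 3.69 - 3.110·0.756863 = 1.336
Σt over all 7·6 pixels = 726741/8500 ≈ 85.4989412
V = pitch²·Σt = 1.42²·726741/8500 = 172.400

t(0,5)=1.336 V=172.400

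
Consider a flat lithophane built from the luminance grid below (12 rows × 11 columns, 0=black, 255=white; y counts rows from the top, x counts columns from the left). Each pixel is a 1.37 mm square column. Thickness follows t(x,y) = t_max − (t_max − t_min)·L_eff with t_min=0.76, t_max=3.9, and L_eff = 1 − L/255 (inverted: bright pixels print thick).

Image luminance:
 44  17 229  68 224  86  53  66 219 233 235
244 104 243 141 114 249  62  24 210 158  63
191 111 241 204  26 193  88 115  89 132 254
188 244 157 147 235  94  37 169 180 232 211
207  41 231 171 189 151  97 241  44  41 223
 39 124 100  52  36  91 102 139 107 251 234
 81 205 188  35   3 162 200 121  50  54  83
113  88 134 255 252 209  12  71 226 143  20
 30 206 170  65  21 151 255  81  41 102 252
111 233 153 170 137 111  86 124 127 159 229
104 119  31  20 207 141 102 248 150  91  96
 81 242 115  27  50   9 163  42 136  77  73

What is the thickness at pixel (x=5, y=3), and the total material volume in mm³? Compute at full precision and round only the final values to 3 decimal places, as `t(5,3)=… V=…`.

t(5,3)=1.917 V=594.547

span = t_max - t_min = 3.9 - 0.76 = 3.140
L(5,3) = 94, L_eff = 1 - 94/255 = 0.631373 (inverted)
t(5,3) = 3.9 - 3.140·0.631373 = 1.917
Σt over all 12·11 pixels = 118789/375 ≈ 316.7706667
V = pitch²·Σt = 1.37²·118789/375 = 594.547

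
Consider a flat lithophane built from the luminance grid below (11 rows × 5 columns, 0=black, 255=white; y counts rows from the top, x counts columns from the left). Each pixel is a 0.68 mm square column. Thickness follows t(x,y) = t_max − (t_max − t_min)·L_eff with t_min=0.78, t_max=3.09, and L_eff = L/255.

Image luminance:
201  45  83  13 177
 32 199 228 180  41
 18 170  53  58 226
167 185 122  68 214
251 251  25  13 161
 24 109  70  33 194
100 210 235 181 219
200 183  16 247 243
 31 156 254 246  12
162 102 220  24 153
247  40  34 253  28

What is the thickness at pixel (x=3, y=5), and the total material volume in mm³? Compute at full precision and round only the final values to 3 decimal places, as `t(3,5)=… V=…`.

span = t_max - t_min = 3.09 - 0.78 = 2.310
L(3,5) = 33, L_eff = 33/255 = 0.129412
t(3,5) = 3.09 - 2.310·0.129412 = 2.791
Σt over all 11·5 pixels = 218559/2125 ≈ 102.8512941
V = pitch²·Σt = 0.68²·218559/2125 = 47.558

t(3,5)=2.791 V=47.558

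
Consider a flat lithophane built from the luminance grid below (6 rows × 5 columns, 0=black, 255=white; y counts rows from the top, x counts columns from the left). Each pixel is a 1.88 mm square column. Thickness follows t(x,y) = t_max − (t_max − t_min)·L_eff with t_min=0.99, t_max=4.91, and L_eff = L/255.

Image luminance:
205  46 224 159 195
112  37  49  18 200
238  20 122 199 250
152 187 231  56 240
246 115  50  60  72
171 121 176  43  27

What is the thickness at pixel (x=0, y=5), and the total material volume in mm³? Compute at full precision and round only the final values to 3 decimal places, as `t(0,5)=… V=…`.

span = t_max - t_min = 4.91 - 0.99 = 3.920
L(0,5) = 171, L_eff = 171/255 = 0.670588
t(0,5) = 4.91 - 3.920·0.670588 = 2.281
Σt over all 6·5 pixels = 1089959/12750 ≈ 85.4869804
V = pitch²·Σt = 1.88²·1089959/12750 = 302.145

t(0,5)=2.281 V=302.145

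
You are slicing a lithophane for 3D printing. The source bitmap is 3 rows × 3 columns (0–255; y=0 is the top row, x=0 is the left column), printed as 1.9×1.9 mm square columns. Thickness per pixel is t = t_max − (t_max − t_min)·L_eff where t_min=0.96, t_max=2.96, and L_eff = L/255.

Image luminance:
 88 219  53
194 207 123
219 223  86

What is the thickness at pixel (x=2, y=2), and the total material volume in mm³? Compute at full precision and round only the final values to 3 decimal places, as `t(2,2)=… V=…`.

span = t_max - t_min = 2.96 - 0.96 = 2.000
L(2,2) = 86, L_eff = 86/255 = 0.337255
t(2,2) = 2.96 - 2.000·0.337255 = 2.285
Σt over all 3·3 pixels = 19846/1275 ≈ 15.5654902
V = pitch²·Σt = 1.9²·19846/1275 = 56.191

t(2,2)=2.285 V=56.191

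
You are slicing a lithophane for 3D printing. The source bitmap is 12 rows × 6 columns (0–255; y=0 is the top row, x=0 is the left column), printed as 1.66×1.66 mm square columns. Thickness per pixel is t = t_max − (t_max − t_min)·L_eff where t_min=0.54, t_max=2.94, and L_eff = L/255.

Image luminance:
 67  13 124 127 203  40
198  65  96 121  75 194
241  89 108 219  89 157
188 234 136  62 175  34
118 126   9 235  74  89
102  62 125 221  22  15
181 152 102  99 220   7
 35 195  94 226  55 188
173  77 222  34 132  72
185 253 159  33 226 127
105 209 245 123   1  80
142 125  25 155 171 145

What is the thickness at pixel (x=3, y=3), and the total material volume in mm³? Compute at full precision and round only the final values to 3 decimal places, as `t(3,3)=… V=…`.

span = t_max - t_min = 2.94 - 0.54 = 2.400
L(3,3) = 62, L_eff = 62/255 = 0.243137
t(3,3) = 2.94 - 2.400·0.243137 = 2.356
Σt over all 12·6 pixels = 10772/85 ≈ 126.7294118
V = pitch²·Σt = 1.66²·10772/85 = 349.216

t(3,3)=2.356 V=349.216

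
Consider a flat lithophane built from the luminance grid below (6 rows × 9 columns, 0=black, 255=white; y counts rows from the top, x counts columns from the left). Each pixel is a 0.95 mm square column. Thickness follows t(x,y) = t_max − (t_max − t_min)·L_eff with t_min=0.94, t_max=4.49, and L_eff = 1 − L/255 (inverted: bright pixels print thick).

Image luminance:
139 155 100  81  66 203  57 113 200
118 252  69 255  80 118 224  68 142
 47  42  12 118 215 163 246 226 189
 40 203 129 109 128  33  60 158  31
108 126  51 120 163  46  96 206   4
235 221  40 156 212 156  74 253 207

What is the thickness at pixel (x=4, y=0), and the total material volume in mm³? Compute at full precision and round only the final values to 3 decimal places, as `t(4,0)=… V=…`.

span = t_max - t_min = 4.49 - 0.94 = 3.550
L(4,0) = 66, L_eff = 1 - 66/255 = 0.741176 (inverted)
t(4,0) = 4.49 - 3.550·0.741176 = 1.859
Σt over all 6·9 pixels = 760349/5100 ≈ 149.0880392
V = pitch²·Σt = 0.95²·760349/5100 = 134.552

t(4,0)=1.859 V=134.552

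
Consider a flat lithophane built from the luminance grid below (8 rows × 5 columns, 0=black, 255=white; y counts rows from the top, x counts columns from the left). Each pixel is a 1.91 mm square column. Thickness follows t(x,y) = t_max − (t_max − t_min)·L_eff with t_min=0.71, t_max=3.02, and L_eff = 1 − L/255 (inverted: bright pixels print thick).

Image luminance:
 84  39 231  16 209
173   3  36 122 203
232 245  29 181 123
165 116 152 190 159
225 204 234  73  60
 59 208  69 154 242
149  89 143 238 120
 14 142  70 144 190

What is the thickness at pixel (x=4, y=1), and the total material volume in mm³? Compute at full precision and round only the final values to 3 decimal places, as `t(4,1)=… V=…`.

span = t_max - t_min = 3.02 - 0.71 = 2.310
L(4,1) = 203, L_eff = 1 - 203/255 = 0.203922 (inverted)
t(4,1) = 3.02 - 2.310·0.203922 = 2.549
Σt over all 8·5 pixels = 133519/1700 ≈ 78.5405882
V = pitch²·Σt = 1.91²·133519/1700 = 286.524

t(4,1)=2.549 V=286.524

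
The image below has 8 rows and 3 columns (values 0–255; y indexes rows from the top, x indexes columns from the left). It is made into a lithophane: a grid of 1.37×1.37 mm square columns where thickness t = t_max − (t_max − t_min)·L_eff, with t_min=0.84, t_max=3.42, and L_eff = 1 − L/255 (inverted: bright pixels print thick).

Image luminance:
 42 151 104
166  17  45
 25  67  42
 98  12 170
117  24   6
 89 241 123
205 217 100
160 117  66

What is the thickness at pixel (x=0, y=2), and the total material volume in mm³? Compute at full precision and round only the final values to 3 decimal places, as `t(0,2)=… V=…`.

span = t_max - t_min = 3.42 - 0.84 = 2.580
L(0,2) = 25, L_eff = 1 - 25/255 = 0.901961 (inverted)
t(0,2) = 3.42 - 2.580·0.901961 = 1.093
Σt over all 8·3 pixels = 94526/2125 ≈ 44.4828235
V = pitch²·Σt = 1.37²·94526/2125 = 83.490

t(0,2)=1.093 V=83.490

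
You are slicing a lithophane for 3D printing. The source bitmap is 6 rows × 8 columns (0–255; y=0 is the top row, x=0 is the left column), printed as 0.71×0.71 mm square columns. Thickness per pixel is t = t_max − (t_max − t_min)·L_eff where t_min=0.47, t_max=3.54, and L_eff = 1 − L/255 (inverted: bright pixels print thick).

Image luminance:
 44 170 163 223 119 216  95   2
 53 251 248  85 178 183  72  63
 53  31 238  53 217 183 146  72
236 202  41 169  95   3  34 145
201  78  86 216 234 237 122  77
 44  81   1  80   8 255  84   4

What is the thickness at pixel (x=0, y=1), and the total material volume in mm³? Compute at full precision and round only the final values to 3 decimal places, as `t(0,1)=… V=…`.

t(0,1)=1.108 V=47.125

span = t_max - t_min = 3.54 - 0.47 = 3.070
L(0,1) = 53, L_eff = 1 - 53/255 = 0.792157 (inverted)
t(0,1) = 3.54 - 3.070·0.792157 = 1.108
Σt over all 6·8 pixels = 2383817/25500 ≈ 93.4830196
V = pitch²·Σt = 0.71²·2383817/25500 = 47.125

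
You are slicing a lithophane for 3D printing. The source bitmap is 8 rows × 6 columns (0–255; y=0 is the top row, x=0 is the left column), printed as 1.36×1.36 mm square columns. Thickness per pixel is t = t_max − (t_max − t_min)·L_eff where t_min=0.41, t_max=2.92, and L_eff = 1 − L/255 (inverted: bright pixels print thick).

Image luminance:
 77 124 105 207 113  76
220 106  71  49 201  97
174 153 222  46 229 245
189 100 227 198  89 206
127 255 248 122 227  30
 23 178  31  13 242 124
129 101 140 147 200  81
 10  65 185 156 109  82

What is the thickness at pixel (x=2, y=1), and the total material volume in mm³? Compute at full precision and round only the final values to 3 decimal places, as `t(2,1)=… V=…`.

span = t_max - t_min = 2.92 - 0.41 = 2.510
L(2,1) = 71, L_eff = 1 - 71/255 = 0.721569 (inverted)
t(2,1) = 2.92 - 2.510·0.721569 = 1.109
Σt over all 8·6 pixels = 715213/8500 ≈ 84.1427059
V = pitch²·Σt = 1.36²·715213/8500 = 155.630

t(2,1)=1.109 V=155.630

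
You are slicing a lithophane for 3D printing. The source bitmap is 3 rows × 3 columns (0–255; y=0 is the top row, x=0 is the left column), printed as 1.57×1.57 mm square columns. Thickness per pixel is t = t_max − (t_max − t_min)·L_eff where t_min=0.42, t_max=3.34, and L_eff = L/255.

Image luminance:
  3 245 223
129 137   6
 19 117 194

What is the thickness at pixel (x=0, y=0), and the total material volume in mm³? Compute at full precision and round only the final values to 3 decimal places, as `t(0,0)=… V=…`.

t(0,0)=3.306 V=43.809

span = t_max - t_min = 3.34 - 0.42 = 2.920
L(0,0) = 3, L_eff = 3/255 = 0.011765
t(0,0) = 3.34 - 2.920·0.011765 = 3.306
Σt over all 3·3 pixels = 226607/12750 ≈ 17.7730980
V = pitch²·Σt = 1.57²·226607/12750 = 43.809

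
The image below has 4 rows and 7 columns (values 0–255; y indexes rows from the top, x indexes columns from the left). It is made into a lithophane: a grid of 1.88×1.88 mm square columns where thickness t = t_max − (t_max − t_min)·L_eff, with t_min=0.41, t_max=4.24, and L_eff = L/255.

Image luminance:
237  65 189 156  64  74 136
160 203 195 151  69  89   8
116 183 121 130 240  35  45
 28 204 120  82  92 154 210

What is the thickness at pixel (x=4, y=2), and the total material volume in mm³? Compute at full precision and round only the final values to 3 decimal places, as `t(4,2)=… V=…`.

t(4,2)=0.635 V=230.833

span = t_max - t_min = 4.24 - 0.41 = 3.830
L(4,2) = 240, L_eff = 240/255 = 0.941176
t(4,2) = 4.24 - 3.830·0.941176 = 0.635
Σt over all 4·7 pixels = 416353/6375 ≈ 65.3102745
V = pitch²·Σt = 1.88²·416353/6375 = 230.833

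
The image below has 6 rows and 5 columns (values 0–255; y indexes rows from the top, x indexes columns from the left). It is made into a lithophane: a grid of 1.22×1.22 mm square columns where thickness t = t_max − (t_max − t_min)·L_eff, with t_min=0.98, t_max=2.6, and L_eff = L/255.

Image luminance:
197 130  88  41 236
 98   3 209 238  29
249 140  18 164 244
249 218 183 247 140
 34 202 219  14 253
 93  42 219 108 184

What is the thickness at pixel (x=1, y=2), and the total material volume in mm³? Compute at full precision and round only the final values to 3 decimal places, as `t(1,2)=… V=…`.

t(1,2)=1.711 V=73.648

span = t_max - t_min = 2.6 - 0.98 = 1.620
L(1,2) = 140, L_eff = 140/255 = 0.549020
t(1,2) = 2.6 - 1.620·0.549020 = 1.711
Σt over all 6·5 pixels = 210297/4250 ≈ 49.4816471
V = pitch²·Σt = 1.22²·210297/4250 = 73.648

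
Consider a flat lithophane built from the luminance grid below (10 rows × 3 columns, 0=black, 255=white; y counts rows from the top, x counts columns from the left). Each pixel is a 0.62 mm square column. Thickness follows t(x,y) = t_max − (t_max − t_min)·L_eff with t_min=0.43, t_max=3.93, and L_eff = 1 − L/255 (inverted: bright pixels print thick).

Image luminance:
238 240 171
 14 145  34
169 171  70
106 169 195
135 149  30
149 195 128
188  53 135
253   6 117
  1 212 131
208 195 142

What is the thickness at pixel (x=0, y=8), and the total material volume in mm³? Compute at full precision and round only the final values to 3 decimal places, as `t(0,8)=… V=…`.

t(0,8)=0.444 V=26.849

span = t_max - t_min = 3.93 - 0.43 = 3.500
L(0,8) = 1, L_eff = 1 - 1/255 = 0.996078 (inverted)
t(0,8) = 3.93 - 3.500·0.996078 = 0.444
Σt over all 10·3 pixels = 5937/85 ≈ 69.8470588
V = pitch²·Σt = 0.62²·5937/85 = 26.849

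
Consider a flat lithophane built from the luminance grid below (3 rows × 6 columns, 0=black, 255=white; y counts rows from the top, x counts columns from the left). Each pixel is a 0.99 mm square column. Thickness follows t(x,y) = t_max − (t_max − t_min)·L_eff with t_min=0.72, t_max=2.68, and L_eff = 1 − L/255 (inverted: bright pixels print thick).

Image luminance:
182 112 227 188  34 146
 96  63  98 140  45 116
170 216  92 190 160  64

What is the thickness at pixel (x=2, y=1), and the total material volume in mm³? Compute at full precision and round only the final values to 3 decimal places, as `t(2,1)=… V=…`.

t(2,1)=1.473 V=30.323

span = t_max - t_min = 2.68 - 0.72 = 1.960
L(2,1) = 98, L_eff = 1 - 98/255 = 0.615686 (inverted)
t(2,1) = 2.68 - 1.960·0.615686 = 1.473
Σt over all 3·6 pixels = 197231/6375 ≈ 30.9381961
V = pitch²·Σt = 0.99²·197231/6375 = 30.323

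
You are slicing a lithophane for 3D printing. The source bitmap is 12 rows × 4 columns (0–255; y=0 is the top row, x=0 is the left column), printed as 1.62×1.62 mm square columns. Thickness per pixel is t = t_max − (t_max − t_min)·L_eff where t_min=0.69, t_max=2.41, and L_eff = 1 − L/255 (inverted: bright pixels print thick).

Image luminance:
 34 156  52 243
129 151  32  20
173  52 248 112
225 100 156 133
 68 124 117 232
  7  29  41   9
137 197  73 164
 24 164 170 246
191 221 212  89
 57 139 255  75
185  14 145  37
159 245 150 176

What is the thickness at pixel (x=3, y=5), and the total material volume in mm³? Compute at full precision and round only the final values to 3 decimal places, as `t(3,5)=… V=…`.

span = t_max - t_min = 2.41 - 0.69 = 1.720
L(3,5) = 9, L_eff = 1 - 9/255 = 0.964706 (inverted)
t(3,5) = 2.41 - 1.720·0.964706 = 0.751
Σt over all 12·4 pixels = 158788/2125 ≈ 74.7237647
V = pitch²·Σt = 1.62²·158788/2125 = 196.105

t(3,5)=0.751 V=196.105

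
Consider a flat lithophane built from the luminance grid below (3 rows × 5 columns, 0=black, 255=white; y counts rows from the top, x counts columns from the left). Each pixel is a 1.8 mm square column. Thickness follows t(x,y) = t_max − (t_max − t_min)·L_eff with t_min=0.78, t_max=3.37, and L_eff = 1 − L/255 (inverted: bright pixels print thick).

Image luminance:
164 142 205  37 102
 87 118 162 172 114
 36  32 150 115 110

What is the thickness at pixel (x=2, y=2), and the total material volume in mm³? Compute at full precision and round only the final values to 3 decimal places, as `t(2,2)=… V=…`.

span = t_max - t_min = 3.37 - 0.78 = 2.590
L(2,2) = 150, L_eff = 1 - 150/255 = 0.411765 (inverted)
t(2,2) = 3.37 - 2.590·0.411765 = 2.304
Σt over all 3·5 pixels = 62547/2125 ≈ 29.4338824
V = pitch²·Σt = 1.8²·62547/2125 = 95.366

t(2,2)=2.304 V=95.366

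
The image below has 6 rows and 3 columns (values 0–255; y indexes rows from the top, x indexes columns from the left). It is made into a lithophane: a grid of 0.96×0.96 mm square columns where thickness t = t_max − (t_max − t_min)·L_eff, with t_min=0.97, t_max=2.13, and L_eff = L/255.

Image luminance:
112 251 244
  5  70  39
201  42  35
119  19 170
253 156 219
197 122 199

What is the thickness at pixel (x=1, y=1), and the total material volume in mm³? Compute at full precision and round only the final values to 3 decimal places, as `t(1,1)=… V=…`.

span = t_max - t_min = 2.13 - 0.97 = 1.160
L(1,1) = 70, L_eff = 70/255 = 0.274510
t(1,1) = 2.13 - 1.160·0.274510 = 1.812
Σt over all 6·3 pixels = 346561/12750 ≈ 27.1812549
V = pitch²·Σt = 0.96²·346561/12750 = 25.050

t(1,1)=1.812 V=25.050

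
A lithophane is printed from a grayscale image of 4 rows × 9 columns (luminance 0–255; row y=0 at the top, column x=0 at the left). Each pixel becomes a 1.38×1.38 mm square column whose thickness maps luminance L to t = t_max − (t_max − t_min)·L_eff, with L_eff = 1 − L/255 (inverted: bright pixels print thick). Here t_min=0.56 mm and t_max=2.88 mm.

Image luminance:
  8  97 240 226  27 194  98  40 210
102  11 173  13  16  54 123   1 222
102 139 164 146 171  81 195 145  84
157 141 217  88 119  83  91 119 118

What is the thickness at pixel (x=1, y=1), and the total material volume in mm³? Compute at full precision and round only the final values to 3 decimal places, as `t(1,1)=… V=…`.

t(1,1)=0.660 V=111.423

span = t_max - t_min = 2.88 - 0.56 = 2.320
L(1,1) = 11, L_eff = 1 - 11/255 = 0.956863 (inverted)
t(1,1) = 2.88 - 2.320·0.956863 = 0.660
Σt over all 4·9 pixels = 24866/425 ≈ 58.5082353
V = pitch²·Σt = 1.38²·24866/425 = 111.423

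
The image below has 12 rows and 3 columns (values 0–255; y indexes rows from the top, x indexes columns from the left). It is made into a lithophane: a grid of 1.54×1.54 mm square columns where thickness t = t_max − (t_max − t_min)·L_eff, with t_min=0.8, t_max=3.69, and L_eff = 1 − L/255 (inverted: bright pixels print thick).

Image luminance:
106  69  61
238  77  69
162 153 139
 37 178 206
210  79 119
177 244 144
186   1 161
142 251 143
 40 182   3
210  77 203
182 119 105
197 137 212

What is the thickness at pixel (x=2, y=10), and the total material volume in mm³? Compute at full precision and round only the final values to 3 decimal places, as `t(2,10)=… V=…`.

span = t_max - t_min = 3.69 - 0.8 = 2.890
L(2,10) = 105, L_eff = 1 - 105/255 = 0.588235 (inverted)
t(2,10) = 3.69 - 2.890·0.588235 = 1.990
Σt over all 12·3 pixels = 85.682
V = pitch²·Σt = 1.54²·85.682 = 203.203

t(2,10)=1.990 V=203.203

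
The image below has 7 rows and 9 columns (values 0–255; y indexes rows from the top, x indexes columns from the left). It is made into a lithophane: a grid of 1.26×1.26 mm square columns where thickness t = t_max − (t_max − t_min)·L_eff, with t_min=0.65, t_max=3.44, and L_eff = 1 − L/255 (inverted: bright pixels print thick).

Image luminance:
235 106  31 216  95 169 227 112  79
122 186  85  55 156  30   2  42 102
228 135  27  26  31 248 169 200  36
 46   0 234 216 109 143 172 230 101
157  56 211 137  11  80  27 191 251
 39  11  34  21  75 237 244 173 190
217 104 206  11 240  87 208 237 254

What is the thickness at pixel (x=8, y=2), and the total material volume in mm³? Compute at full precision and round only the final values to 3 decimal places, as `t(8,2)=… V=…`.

t(8,2)=1.044 V=205.885

span = t_max - t_min = 3.44 - 0.65 = 2.790
L(8,2) = 36, L_eff = 1 - 36/255 = 0.858824 (inverted)
t(8,2) = 3.44 - 2.790·0.858824 = 1.044
Σt over all 7·9 pixels = 220461/1700 ≈ 129.6829412
V = pitch²·Σt = 1.26²·220461/1700 = 205.885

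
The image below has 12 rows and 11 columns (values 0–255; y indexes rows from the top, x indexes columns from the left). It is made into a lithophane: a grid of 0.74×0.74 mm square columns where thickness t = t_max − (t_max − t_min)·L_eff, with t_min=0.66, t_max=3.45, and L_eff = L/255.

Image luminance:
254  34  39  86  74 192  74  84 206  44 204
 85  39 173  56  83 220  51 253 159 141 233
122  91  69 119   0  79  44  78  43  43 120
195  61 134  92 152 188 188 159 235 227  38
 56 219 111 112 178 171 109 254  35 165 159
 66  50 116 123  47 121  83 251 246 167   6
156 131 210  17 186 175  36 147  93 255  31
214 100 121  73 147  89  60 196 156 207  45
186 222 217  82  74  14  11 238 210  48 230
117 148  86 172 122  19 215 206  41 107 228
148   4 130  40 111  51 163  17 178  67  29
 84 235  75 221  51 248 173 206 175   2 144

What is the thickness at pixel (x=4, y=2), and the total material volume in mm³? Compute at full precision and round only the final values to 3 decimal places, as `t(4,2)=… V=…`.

span = t_max - t_min = 3.45 - 0.66 = 2.790
L(4,2) = 0, L_eff = 0/255 = 0.000000
t(4,2) = 3.45 - 2.790·0.000000 = 3.450
Σt over all 12·11 pixels = 584193/2125 ≈ 274.9143529
V = pitch²·Σt = 0.74²·584193/2125 = 150.543

t(4,2)=3.450 V=150.543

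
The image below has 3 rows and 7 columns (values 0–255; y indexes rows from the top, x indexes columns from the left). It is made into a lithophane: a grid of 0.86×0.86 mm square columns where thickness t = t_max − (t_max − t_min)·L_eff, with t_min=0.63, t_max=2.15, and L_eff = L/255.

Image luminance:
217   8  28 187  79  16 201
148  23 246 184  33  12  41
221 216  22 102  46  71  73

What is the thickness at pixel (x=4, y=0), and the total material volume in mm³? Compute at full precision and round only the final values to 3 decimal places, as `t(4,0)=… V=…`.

t(4,0)=1.679 V=23.809

span = t_max - t_min = 2.15 - 0.63 = 1.520
L(4,0) = 79, L_eff = 79/255 = 0.309804
t(4,0) = 2.15 - 1.520·0.309804 = 1.679
Σt over all 3·7 pixels = 820877/25500 ≈ 32.1912549
V = pitch²·Σt = 0.86²·820877/25500 = 23.809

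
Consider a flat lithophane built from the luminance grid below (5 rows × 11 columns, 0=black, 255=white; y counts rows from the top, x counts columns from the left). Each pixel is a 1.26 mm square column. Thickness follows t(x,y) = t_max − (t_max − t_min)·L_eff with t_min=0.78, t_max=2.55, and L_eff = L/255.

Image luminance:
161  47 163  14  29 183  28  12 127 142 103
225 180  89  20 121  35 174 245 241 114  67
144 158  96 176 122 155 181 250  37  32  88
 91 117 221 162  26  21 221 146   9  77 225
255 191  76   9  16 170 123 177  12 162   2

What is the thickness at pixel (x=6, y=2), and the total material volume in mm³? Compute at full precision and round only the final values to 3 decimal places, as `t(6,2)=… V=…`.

span = t_max - t_min = 2.55 - 0.78 = 1.770
L(6,2) = 181, L_eff = 181/255 = 0.709804
t(6,2) = 2.55 - 1.770·0.709804 = 1.294
Σt over all 5·11 pixels = 810513/8500 ≈ 95.3544706
V = pitch²·Σt = 1.26²·810513/8500 = 151.385

t(6,2)=1.294 V=151.385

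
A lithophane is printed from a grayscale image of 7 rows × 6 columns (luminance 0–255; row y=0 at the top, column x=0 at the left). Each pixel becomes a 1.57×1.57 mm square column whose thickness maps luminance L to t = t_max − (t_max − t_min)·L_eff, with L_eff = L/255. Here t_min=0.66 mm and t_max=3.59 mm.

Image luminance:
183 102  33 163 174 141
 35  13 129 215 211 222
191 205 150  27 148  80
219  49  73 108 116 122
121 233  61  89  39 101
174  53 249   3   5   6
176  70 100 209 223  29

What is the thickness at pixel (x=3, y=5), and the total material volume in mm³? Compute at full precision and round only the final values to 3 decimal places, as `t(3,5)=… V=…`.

span = t_max - t_min = 3.59 - 0.66 = 2.930
L(3,5) = 3, L_eff = 3/255 = 0.011765
t(3,5) = 3.59 - 2.930·0.011765 = 3.556
Σt over all 7·6 pixels = 118262/1275 ≈ 92.7545098
V = pitch²·Σt = 1.57²·118262/1275 = 228.631

t(3,5)=3.556 V=228.631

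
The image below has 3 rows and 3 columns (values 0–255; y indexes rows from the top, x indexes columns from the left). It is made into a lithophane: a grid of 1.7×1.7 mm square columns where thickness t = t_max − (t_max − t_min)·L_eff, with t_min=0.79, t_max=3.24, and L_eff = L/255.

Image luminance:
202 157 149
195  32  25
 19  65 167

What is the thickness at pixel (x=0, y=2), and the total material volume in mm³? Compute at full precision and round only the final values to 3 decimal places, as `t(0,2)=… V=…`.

t(0,2)=3.057 V=56.200

span = t_max - t_min = 3.24 - 0.79 = 2.450
L(0,2) = 19, L_eff = 19/255 = 0.074510
t(0,2) = 3.24 - 2.450·0.074510 = 3.057
Σt over all 3·3 pixels = 33059/1700 ≈ 19.4464706
V = pitch²·Σt = 1.7²·33059/1700 = 56.200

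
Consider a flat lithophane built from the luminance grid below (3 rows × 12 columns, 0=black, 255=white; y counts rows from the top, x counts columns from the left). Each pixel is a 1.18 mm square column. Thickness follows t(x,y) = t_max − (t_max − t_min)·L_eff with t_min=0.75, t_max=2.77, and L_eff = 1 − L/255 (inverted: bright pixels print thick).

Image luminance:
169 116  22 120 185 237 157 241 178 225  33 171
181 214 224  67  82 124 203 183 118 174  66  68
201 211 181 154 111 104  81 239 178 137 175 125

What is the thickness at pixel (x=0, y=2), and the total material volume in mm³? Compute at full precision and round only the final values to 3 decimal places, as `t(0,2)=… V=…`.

t(0,2)=2.342 V=97.763

span = t_max - t_min = 2.77 - 0.75 = 2.020
L(0,2) = 201, L_eff = 1 - 201/255 = 0.211765 (inverted)
t(0,2) = 2.77 - 2.020·0.211765 = 2.342
Σt over all 3·12 pixels = 179041/2550 ≈ 70.2121569
V = pitch²·Σt = 1.18²·179041/2550 = 97.763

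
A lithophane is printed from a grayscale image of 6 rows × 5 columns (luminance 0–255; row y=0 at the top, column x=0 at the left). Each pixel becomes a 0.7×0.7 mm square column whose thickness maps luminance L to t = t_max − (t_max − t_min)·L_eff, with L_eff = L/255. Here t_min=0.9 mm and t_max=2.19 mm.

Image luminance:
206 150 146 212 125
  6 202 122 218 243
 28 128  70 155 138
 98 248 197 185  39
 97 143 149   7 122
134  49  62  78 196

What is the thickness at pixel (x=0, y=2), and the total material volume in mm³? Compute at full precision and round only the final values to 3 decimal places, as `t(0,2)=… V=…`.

span = t_max - t_min = 2.19 - 0.9 = 1.290
L(0,2) = 28, L_eff = 28/255 = 0.109804
t(0,2) = 2.19 - 1.290·0.109804 = 2.048
Σt over all 6·5 pixels = 388471/8500 ≈ 45.7024706
V = pitch²·Σt = 0.7²·388471/8500 = 22.394

t(0,2)=2.048 V=22.394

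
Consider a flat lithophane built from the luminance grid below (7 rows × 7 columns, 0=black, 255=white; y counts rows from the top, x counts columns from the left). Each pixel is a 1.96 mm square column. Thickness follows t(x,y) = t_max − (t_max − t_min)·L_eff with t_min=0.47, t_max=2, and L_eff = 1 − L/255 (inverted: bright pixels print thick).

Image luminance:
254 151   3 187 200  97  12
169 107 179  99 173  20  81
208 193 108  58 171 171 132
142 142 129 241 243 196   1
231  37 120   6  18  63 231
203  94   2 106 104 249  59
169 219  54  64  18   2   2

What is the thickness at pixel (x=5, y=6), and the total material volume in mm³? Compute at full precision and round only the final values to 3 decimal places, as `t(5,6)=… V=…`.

span = t_max - t_min = 2 - 0.47 = 1.530
L(5,6) = 2, L_eff = 1 - 2/255 = 0.992157 (inverted)
t(5,6) = 2 - 1.530·0.992157 = 0.482
Σt over all 7·7 pixels = 58.538
V = pitch²·Σt = 1.96²·58.538 = 224.880

t(5,6)=0.482 V=224.880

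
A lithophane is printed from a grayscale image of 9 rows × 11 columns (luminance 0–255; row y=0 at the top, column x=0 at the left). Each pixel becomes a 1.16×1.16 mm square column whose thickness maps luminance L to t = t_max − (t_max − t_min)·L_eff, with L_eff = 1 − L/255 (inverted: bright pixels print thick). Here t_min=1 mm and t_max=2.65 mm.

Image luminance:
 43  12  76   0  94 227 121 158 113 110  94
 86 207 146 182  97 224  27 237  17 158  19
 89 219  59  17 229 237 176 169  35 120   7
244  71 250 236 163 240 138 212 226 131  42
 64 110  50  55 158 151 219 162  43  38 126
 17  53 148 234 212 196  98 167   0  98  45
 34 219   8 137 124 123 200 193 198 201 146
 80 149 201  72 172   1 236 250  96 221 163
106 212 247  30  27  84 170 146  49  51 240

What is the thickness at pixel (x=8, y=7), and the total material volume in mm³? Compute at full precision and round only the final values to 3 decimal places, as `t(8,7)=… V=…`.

t(8,7)=1.621 V=244.557

span = t_max - t_min = 2.65 - 1 = 1.650
L(8,7) = 96, L_eff = 1 - 96/255 = 0.623529 (inverted)
t(8,7) = 2.65 - 1.650·0.623529 = 1.621
Σt over all 9·11 pixels = 77242/425 ≈ 181.7458824
V = pitch²·Σt = 1.16²·77242/425 = 244.557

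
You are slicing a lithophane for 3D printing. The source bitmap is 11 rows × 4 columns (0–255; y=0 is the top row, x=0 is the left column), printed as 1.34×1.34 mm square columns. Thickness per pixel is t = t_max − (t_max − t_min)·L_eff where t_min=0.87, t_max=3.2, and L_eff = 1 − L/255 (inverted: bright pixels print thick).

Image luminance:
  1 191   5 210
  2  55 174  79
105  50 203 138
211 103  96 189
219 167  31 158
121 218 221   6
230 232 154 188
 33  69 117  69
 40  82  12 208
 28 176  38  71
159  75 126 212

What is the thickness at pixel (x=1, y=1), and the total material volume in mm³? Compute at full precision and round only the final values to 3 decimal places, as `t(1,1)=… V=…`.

t(1,1)=1.373 V=155.233

span = t_max - t_min = 3.2 - 0.87 = 2.330
L(1,1) = 55, L_eff = 1 - 55/255 = 0.784314 (inverted)
t(1,1) = 3.2 - 2.330·0.784314 = 1.373
Σt over all 11·4 pixels = 551129/6375 ≈ 86.4516078
V = pitch²·Σt = 1.34²·551129/6375 = 155.233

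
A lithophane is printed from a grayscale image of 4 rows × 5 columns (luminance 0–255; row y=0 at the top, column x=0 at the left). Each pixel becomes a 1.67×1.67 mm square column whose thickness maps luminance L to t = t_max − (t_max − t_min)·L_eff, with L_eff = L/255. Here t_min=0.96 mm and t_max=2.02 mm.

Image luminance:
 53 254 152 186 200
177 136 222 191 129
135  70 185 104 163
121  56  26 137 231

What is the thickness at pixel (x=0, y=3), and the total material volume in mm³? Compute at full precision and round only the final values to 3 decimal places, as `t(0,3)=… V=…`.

span = t_max - t_min = 2.02 - 0.96 = 1.060
L(0,3) = 121, L_eff = 121/255 = 0.474510
t(0,3) = 2.02 - 1.060·0.474510 = 1.517
Σt over all 4·5 pixels = 59986/2125 ≈ 28.2287059
V = pitch²·Σt = 1.67²·59986/2125 = 78.727

t(0,3)=1.517 V=78.727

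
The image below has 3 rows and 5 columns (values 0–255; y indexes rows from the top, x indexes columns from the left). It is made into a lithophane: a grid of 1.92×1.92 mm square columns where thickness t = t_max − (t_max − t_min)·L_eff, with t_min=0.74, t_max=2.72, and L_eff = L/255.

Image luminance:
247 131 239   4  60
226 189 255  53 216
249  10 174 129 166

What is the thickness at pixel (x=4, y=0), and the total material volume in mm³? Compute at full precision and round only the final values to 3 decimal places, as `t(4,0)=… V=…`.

t(4,0)=2.254 V=83.196

span = t_max - t_min = 2.72 - 0.74 = 1.980
L(4,0) = 60, L_eff = 60/255 = 0.235294
t(4,0) = 2.72 - 1.980·0.235294 = 2.254
Σt over all 3·5 pixels = 47958/2125 ≈ 22.5684706
V = pitch²·Σt = 1.92²·47958/2125 = 83.196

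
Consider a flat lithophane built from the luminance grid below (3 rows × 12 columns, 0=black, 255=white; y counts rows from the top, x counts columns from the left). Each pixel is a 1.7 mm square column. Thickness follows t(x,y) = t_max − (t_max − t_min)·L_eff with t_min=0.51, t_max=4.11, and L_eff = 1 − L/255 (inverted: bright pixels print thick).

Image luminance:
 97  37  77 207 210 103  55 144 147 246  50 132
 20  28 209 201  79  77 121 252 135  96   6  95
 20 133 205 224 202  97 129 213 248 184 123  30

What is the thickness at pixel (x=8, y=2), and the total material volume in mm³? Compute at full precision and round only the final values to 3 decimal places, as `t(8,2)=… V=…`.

span = t_max - t_min = 4.11 - 0.51 = 3.600
L(8,2) = 248, L_eff = 1 - 248/255 = 0.027451 (inverted)
t(8,2) = 4.11 - 3.600·0.027451 = 4.011
Σt over all 3·12 pixels = 7119/85 ≈ 83.7529412
V = pitch²·Σt = 1.7²·7119/85 = 242.046

t(8,2)=4.011 V=242.046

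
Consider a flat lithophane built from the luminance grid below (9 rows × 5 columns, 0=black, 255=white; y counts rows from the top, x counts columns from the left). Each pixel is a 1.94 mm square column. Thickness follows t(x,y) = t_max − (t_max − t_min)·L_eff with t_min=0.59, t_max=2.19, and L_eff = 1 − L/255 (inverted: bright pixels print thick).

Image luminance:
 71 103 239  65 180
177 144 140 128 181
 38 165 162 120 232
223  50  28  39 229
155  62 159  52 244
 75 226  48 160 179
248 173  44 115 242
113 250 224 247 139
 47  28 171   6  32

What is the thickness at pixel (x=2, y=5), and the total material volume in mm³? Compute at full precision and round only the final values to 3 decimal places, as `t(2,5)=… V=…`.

span = t_max - t_min = 2.19 - 0.59 = 1.600
L(2,5) = 48, L_eff = 1 - 48/255 = 0.811765 (inverted)
t(2,5) = 2.19 - 1.600·0.811765 = 0.891
Σt over all 9·5 pixels = 110767/1700 ≈ 65.1570588
V = pitch²·Σt = 1.94²·110767/1700 = 245.225

t(2,5)=0.891 V=245.225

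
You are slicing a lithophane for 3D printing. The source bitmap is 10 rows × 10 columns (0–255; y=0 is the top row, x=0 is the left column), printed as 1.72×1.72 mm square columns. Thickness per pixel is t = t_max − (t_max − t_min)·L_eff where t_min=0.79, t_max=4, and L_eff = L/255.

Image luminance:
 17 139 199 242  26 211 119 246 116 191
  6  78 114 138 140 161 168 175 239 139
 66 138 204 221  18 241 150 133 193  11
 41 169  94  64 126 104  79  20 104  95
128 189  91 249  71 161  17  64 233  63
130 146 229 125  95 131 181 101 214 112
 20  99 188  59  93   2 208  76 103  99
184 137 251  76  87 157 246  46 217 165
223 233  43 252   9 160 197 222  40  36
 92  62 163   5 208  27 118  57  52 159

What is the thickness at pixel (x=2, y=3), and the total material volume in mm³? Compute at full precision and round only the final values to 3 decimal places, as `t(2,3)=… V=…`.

t(2,3)=2.817 V=709.058

span = t_max - t_min = 4 - 0.79 = 3.210
L(2,3) = 94, L_eff = 94/255 = 0.368627
t(2,3) = 4 - 3.210·0.368627 = 2.817
Σt over all 10·10 pixels = 509312/2125 ≈ 239.6762353
V = pitch²·Σt = 1.72²·509312/2125 = 709.058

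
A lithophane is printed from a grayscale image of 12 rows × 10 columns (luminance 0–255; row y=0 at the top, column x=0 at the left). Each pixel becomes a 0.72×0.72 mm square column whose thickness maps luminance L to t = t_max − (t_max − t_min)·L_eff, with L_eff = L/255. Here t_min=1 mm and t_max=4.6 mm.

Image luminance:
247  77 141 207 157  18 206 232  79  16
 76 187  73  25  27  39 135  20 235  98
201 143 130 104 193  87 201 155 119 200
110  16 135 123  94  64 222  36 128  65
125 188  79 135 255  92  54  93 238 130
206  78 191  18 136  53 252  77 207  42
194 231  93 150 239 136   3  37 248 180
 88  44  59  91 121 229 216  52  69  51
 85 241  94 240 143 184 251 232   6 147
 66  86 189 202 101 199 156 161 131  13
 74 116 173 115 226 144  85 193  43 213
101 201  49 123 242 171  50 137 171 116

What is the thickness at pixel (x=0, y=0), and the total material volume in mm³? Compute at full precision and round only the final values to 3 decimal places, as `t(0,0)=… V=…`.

span = t_max - t_min = 4.6 - 1 = 3.600
L(0,0) = 247, L_eff = 247/255 = 0.968627
t(0,0) = 4.6 - 3.600·0.968627 = 1.113
Σt over all 12·10 pixels = 140574/425 ≈ 330.7623529
V = pitch²·Σt = 0.72²·140574/425 = 171.467

t(0,0)=1.113 V=171.467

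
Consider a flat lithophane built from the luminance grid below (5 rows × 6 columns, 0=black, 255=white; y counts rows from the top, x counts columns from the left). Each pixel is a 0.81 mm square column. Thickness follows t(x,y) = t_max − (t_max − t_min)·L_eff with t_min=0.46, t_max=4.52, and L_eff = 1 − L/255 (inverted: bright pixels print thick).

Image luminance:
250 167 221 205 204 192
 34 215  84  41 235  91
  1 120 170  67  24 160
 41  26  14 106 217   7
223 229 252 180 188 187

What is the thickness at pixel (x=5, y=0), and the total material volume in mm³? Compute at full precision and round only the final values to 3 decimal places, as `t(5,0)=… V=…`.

span = t_max - t_min = 4.52 - 0.46 = 4.060
L(5,0) = 192, L_eff = 1 - 192/255 = 0.247059 (inverted)
t(5,0) = 4.52 - 4.060·0.247059 = 3.517
Σt over all 5·6 pixels = 1018603/12750 ≈ 79.8904314
V = pitch²·Σt = 0.81²·1018603/12750 = 52.416

t(5,0)=3.517 V=52.416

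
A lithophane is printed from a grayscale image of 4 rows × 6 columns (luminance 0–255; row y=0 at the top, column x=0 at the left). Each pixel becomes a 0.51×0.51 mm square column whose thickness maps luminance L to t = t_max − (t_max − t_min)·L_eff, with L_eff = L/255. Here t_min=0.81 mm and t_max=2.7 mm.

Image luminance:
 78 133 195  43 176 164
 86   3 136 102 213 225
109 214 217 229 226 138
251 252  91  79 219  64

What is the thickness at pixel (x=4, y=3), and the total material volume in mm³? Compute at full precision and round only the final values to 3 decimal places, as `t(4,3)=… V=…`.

t(4,3)=1.077 V=9.832

span = t_max - t_min = 2.7 - 0.81 = 1.890
L(4,3) = 219, L_eff = 219/255 = 0.858824
t(4,3) = 2.7 - 1.890·0.858824 = 1.077
Σt over all 4·6 pixels = 321291/8500 ≈ 37.7989412
V = pitch²·Σt = 0.51²·321291/8500 = 9.832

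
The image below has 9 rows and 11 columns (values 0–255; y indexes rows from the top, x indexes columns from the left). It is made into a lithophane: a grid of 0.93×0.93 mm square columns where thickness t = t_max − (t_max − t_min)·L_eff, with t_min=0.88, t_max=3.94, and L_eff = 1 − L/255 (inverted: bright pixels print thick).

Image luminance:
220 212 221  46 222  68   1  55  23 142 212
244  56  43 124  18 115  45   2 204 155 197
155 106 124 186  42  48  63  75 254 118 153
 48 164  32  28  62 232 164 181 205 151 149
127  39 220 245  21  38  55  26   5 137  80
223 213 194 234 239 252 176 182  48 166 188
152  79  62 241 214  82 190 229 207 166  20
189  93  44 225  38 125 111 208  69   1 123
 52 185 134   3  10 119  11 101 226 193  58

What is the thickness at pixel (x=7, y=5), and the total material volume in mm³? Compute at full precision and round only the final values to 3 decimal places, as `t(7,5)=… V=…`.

t(7,5)=3.064 V=204.390

span = t_max - t_min = 3.94 - 0.88 = 3.060
L(7,5) = 182, L_eff = 1 - 182/255 = 0.286275 (inverted)
t(7,5) = 3.94 - 3.060·0.286275 = 3.064
Σt over all 9·11 pixels = 236.316
V = pitch²·Σt = 0.93²·236.316 = 204.390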